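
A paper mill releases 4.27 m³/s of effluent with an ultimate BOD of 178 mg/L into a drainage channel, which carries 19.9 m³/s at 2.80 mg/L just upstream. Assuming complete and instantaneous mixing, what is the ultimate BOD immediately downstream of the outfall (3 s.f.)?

Flow-weighted mixing: C = (Q_r C_r + Q_w C_w)/(Q_r + Q_w)
= (19.9×2.80 + 4.27×178)/(19.9 + 4.27) = 815.8/24.17 = 33.75 mg/L.

33.8 mg/L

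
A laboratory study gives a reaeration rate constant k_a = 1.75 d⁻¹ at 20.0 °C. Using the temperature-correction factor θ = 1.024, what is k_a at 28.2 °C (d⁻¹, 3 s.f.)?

k_a ≈ 2.13 d⁻¹

k_a(T₂) = k_a(T₁) · θ^(T₂−T₁) = 1.75 × 1.024^(28.2−20.0)
= 1.75 × 1.024^8.20 = 1.75 × 1.215 = 2.126 d⁻¹.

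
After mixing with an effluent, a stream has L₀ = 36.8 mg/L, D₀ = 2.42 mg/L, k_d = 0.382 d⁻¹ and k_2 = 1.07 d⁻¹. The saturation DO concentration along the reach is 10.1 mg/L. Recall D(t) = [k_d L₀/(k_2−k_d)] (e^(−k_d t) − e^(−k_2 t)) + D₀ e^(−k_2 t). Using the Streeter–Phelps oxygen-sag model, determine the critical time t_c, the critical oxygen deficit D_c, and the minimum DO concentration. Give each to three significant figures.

t_c = [1/(k_2−k_d)] ln[(k_2/k_d)(1 − D₀(k_2−k_d)/(k_d L₀))]
= [1/(1.07−0.382)] ln[(1.07/0.382)(1 − 2.42×0.6880/(0.382×36.8))]
= (1/0.6880) ln[2.801 × 0.8816] = 1.453 × ln(2.469) = 1.453 × 0.9039 = 1.314 d.
L(t_c) = L₀ e^(−k_d t_c) = 36.8 × 0.6054 = 22.28 mg/L, and at the critical point k_2 D_c = k_d L, so D_c = (0.382/1.07) × 22.28 = 7.953 mg/L.
Minimum DO = C_s − D_c = 10.1 − 7.953 = 2.147 mg/L.

t_c ≈ 1.31 d; D_c ≈ 7.95 mg/L; min DO ≈ 2.15 mg/L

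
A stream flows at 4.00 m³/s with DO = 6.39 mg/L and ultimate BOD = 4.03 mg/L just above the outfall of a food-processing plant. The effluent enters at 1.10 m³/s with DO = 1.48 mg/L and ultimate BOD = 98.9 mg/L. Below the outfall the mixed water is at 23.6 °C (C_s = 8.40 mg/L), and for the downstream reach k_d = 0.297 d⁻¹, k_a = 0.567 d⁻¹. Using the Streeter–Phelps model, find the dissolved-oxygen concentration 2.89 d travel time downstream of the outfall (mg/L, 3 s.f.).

DO ≈ 1.62 mg/L

Mixed DO = (4.00×6.39 + 1.10×1.48)/(4.00+1.10) = 27.19/5.100 = 5.331 mg/L.
Mixed L₀ = (4.00×4.03 + 1.10×98.9)/(5.100) = 124.9/5.100 = 24.49 mg/L.
Initial deficit D₀ = C_s − DO₀ = 8.40 − 5.331 = 3.069 mg/L.
D(2.89) = [0.297×24.49/(0.567−0.297)](e^(−0.297×2.89) − e^(−0.567×2.89)) + 3.069 e^(−0.567×2.89)
= 26.94 × (0.4239 − 0.1942) + 3.069 × 0.1942 = 6.783 mg/L.
DO = 8.40 − 6.783 = 1.617 mg/L.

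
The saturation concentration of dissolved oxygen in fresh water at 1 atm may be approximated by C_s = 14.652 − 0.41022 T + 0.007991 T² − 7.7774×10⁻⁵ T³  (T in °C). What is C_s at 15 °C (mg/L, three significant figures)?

C_s ≈ 10.0 mg/L

C_s = 14.652 − 0.41022×15 + 0.007991×15² − 7.7774×10⁻⁵×15³ = 10.03 mg/L.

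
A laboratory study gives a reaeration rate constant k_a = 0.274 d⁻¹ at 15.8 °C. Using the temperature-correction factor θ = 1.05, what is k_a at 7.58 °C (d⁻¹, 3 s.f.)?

k_a(T₂) = k_a(T₁) · θ^(T₂−T₁) = 0.274 × 1.05^(7.58−15.8)
= 0.274 × 1.05^-8.22 = 0.274 × 0.6696 = 0.1835 d⁻¹.

k_a ≈ 0.183 d⁻¹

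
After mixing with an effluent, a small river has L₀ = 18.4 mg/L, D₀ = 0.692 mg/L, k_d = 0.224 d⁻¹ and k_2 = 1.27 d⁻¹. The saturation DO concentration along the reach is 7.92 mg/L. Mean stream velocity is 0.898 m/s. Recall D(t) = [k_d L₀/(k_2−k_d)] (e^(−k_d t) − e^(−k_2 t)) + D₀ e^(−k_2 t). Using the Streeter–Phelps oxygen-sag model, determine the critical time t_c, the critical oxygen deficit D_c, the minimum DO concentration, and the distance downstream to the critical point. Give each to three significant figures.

At the critical point dD/dt = 0, so k_d L₀ e^(−k_d t) = k_2 D. Substituting D(t) from the Streeter–Phelps equation and solving for t gives
t_c = ln[(k_2/k_d)(1 − D₀(k_2−k_d)/(k_d L₀))] / (k_2−k_d).
Here k_2−k_d = 1.046 d⁻¹ and 1 − D₀(k_2−k_d)/(k_d L₀) = 1 − 0.692×1.046/(0.224×18.4) = 0.8244, so
t_c = ln(5.670 × 0.8244) / 1.046 = 1.542 / 1.046 = 1.474 d.
D_c = (k_d/k_2) L₀ e^(−k_d t_c) = (0.224/1.27) × 18.4 × e^(−0.224×1.474) = 0.1764 × 18.4 × 0.7188 = 2.333 mg/L.
Minimum DO = C_s − D_c = 7.92 − 2.333 = 5.587 mg/L.
x_c = v t_c = 0.898 m/s × 1.474 d × 86400 s/d = 114400 m ≈ 114 km.

t_c ≈ 1.47 d; D_c ≈ 2.33 mg/L; min DO ≈ 5.59 mg/L; x_c ≈ 114 km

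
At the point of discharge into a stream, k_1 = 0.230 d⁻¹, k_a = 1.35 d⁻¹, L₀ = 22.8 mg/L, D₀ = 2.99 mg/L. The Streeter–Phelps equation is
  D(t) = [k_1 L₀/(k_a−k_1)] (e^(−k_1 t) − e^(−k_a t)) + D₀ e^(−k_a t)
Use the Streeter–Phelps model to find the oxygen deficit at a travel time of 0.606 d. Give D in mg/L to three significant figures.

k_1 L₀/(k_a−k_1) = 0.230×22.8/(1.35−0.230) = 5.244/1.120 = 4.682 mg/L.
e^(−k_1 t) = e^(−0.230×0.6060) = 0.8699; e^(−k_a t) = e^(−1.35×0.6060) = 0.4413.
D = 4.682 × (0.8699 − 0.4413) + 2.99 × 0.4413 = 2.007 + 1.319 = 3.326 mg/L.

D ≈ 3.33 mg/L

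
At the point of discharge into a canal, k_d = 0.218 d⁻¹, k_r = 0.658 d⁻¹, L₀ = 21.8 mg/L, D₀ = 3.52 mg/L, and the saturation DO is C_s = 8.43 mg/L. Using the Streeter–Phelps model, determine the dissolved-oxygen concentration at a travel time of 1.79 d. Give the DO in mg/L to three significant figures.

DO ≈ 3.36 mg/L

k_d L₀/(k_r−k_d) = 0.218×21.8/(0.658−0.218) = 4.752/0.4400 = 10.80 mg/L.
e^(−k_d t) = e^(−0.218×1.790) = 0.6769; e^(−k_r t) = e^(−0.658×1.790) = 0.3079.
D = 10.80 × (0.6769 − 0.3079) + 3.52 × 0.3079 = 3.985 + 1.084 = 5.069 mg/L.
DO = C_s − D = 8.43 − 5.069 = 3.361 mg/L.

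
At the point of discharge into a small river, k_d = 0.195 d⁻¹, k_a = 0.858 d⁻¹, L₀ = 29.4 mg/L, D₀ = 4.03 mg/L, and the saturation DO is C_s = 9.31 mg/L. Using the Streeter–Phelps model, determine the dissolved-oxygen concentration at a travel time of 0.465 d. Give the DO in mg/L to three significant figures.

DO ≈ 4.51 mg/L

k_d L₀/(k_a−k_d) = 0.195×29.4/(0.858−0.195) = 5.733/0.6630 = 8.647 mg/L.
e^(−k_d t) = e^(−0.195×0.4650) = 0.9133; e^(−k_a t) = e^(−0.858×0.4650) = 0.6710.
D = 8.647 × (0.9133 − 0.6710) + 4.03 × 0.6710 = 2.095 + 2.704 = 4.799 mg/L.
DO = C_s − D = 9.31 − 4.799 = 4.511 mg/L.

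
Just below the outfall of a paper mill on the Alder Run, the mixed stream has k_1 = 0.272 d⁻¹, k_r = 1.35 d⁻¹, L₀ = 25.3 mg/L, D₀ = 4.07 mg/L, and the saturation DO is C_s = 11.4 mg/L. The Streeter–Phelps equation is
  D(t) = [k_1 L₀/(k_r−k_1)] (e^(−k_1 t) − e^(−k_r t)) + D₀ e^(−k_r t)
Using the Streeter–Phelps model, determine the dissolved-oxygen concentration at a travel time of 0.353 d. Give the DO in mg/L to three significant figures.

DO ≈ 7.04 mg/L

k_1 L₀/(k_r−k_1) = 0.272×25.3/(1.35−0.272) = 6.882/1.078 = 6.384 mg/L.
e^(−k_1 t) = e^(−0.272×0.3530) = 0.9084; e^(−k_r t) = e^(−1.35×0.3530) = 0.6209.
D = 6.384 × (0.9084 − 0.6209) + 4.07 × 0.6209 = 1.835 + 2.527 = 4.363 mg/L.
DO = C_s − D = 11.4 − 4.363 = 7.037 mg/L.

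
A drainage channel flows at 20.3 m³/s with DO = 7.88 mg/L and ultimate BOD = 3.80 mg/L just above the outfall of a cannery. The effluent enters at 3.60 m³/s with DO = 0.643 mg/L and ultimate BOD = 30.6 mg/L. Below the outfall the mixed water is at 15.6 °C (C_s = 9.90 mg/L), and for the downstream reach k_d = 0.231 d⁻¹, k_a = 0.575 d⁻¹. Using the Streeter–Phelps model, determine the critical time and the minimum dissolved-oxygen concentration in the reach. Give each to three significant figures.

t_c ≈ 0.0521 d; minimum DO ≈ 6.79 mg/L

Mixed DO = (20.3×7.88 + 3.60×0.643)/(20.3+3.60) = 162.3/23.90 = 6.790 mg/L.
Mixed L₀ = (20.3×3.80 + 3.60×30.6)/(23.90) = 187.3/23.90 = 7.837 mg/L.
Initial deficit D₀ = C_s − DO₀ = 9.90 − 6.790 = 3.110 mg/L.
t_c = (1/0.3440) ln[(0.575/0.231)(1 − 3.110×0.3440/(0.231×7.837))] = 2.907 × ln(1.018) = 0.05214 d.
D_c = (0.231/0.575) × 7.837 × e^(−0.231×0.05214) = 0.4017 × 7.837 × 0.9880 = 3.111 mg/L.
Minimum DO = 9.90 − 3.111 = 6.789 mg/L.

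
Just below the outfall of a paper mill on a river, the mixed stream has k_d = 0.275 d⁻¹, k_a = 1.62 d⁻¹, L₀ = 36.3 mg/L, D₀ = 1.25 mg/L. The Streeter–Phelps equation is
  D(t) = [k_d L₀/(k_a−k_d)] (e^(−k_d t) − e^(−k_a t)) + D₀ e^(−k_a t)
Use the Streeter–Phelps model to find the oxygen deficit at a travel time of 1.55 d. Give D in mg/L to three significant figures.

k_d L₀/(k_a−k_d) = 0.275×36.3/(1.62−0.275) = 9.982/1.345 = 7.422 mg/L.
e^(−k_d t) = e^(−0.275×1.550) = 0.6530; e^(−k_a t) = e^(−1.62×1.550) = 0.08119.
D = 7.422 × (0.6530 − 0.08119) + 1.25 × 0.08119 = 4.244 + 0.1015 = 4.345 mg/L.

D ≈ 4.35 mg/L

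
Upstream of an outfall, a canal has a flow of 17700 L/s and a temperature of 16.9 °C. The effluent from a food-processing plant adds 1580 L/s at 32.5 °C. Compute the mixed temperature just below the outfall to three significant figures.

Flow-weighted mixing: C = (Q_r C_r + Q_w C_w)/(Q_r + Q_w)
= (17700×16.9 + 1580×32.5)/(17700 + 1580) = 350500/19280 = 18.18 °C.

18.2 °C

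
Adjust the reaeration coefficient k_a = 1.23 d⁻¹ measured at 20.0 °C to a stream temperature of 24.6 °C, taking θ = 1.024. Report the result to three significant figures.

k_a ≈ 1.37 d⁻¹

k_a(T₂) = k_a(T₁) · θ^(T₂−T₁) = 1.23 × 1.024^(24.6−20.0)
= 1.23 × 1.024^4.60 = 1.23 × 1.115 = 1.372 d⁻¹.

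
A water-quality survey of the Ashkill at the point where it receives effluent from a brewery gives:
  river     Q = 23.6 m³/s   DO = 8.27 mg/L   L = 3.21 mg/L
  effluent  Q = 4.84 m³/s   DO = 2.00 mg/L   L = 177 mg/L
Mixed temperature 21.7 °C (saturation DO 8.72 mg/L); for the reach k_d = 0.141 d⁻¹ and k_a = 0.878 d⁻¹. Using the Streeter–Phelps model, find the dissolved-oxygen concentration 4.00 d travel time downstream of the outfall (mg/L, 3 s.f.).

Mixed DO = (23.6×8.27 + 4.84×2.00)/(23.6+4.84) = 204.9/28.44 = 7.203 mg/L.
Mixed L₀ = (23.6×3.21 + 4.84×177)/(28.44) = 932.4/28.44 = 32.79 mg/L.
Initial deficit D₀ = C_s − DO₀ = 8.72 − 7.203 = 1.517 mg/L.
D(4.00) = [0.141×32.79/(0.878−0.141)](e^(−0.141×4.00) − e^(−0.878×4.00)) + 1.517 e^(−0.878×4.00)
= 6.273 × (0.5689 − 0.02984) + 1.517 × 0.02984 = 3.427 mg/L.
DO = 8.72 − 3.427 = 5.293 mg/L.

DO ≈ 5.29 mg/L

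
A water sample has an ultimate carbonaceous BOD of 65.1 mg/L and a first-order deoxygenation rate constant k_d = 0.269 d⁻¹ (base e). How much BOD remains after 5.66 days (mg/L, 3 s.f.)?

L_t = L₀ e^(−k_d t) = 65.1 × e^(−0.269×5.66) = 65.1 × 0.2182 = 14.20 mg/L.

L ≈ 14.2 mg/L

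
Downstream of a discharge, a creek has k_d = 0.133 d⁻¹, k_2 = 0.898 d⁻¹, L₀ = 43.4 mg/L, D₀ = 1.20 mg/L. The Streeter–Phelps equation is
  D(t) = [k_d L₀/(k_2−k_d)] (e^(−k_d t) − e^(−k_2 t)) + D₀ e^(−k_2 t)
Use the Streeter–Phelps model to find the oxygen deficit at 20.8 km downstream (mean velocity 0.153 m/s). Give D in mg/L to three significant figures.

Travel time t = x/v = 20.8 km / (0.153 m/s) = 20800 m / 0.153 m/s = 135900 s = 1.573 d.
k_d L₀/(k_2−k_d) = 0.133×43.4/(0.898−0.133) = 5.772/0.7650 = 7.545 mg/L.
e^(−k_d t) = e^(−0.133×1.573) = 0.8112; e^(−k_2 t) = e^(−0.898×1.573) = 0.2434.
D = 7.545 × (0.8112 − 0.2434) + 1.20 × 0.2434 = 4.284 + 0.2921 = 4.576 mg/L.

D ≈ 4.58 mg/L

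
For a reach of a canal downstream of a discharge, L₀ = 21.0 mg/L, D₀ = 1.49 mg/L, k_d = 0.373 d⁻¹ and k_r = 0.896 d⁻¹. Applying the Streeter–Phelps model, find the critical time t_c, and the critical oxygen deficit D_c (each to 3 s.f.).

With k_r/k_d = 2.402 and 1 − D₀(k_r−k_d)/(k_d L₀) = 0.9005,
t_c = ln(2.402 × 0.9005) / (0.896 − 0.373) = ln(2.163) / 0.5230 = 0.7716/0.5230 = 1.475 d.
D_c = (k_d/k_r) L₀ e^(−k_d t_c) = (0.373/0.896) × 21.0 × e^(−0.373×1.475) = 0.4163 × 21.0 × 0.5768 = 5.042 mg/L.

t_c ≈ 1.48 d; D_c ≈ 5.04 mg/L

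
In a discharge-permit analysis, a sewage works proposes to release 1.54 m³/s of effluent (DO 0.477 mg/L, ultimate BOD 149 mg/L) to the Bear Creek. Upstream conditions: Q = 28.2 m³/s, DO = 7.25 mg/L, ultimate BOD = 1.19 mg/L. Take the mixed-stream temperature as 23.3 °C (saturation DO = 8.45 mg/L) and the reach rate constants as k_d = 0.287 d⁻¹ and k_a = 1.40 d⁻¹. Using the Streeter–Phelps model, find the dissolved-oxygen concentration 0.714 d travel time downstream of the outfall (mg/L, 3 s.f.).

Mixed DO = (28.2×7.25 + 1.54×0.477)/(28.2+1.54) = 205.2/29.74 = 6.899 mg/L.
Mixed L₀ = (28.2×1.19 + 1.54×149)/(29.74) = 263.0/29.74 = 8.844 mg/L.
Initial deficit D₀ = C_s − DO₀ = 8.45 − 6.899 = 1.551 mg/L.
D(0.714) = [0.287×8.844/(1.40−0.287)](e^(−0.287×0.714) − e^(−1.40×0.714)) + 1.551 e^(−1.40×0.714)
= 2.281 × (0.8147 − 0.3680) + 1.551 × 0.3680 = 1.589 mg/L.
DO = 8.45 − 1.589 = 6.861 mg/L.

DO ≈ 6.86 mg/L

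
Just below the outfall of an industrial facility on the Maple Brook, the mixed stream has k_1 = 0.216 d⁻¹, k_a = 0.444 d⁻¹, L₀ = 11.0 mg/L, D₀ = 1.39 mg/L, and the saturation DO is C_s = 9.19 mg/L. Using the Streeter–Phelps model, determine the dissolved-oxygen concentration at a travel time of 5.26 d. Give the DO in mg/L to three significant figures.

DO ≈ 6.72 mg/L

k_1 L₀/(k_a−k_1) = 0.216×11.0/(0.444−0.216) = 2.376/0.2280 = 10.42 mg/L.
e^(−k_1 t) = e^(−0.216×5.260) = 0.3210; e^(−k_a t) = e^(−0.444×5.260) = 0.09677.
D = 10.42 × (0.3210 − 0.09677) + 1.39 × 0.09677 = 2.337 + 0.1345 = 2.472 mg/L.
DO = C_s − D = 9.19 − 2.472 = 6.718 mg/L.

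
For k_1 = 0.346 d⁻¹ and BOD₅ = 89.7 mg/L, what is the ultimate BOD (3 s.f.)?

L₀ ≈ 109 mg/L

BOD₅ = L₀(1 − e^(−5k_1)) ⇒ L₀ = BOD₅ / (1 − e^(−5×0.346))
= 89.7 / (1 − 0.1773) = 89.7 / 0.8227 = 109.0 mg/L.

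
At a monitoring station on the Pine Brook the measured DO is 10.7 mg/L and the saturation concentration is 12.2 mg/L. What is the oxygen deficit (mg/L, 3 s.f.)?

D = C_s − C = 12.2 − 10.7 = 1.50 mg/L.

D ≈ 1.50 mg/L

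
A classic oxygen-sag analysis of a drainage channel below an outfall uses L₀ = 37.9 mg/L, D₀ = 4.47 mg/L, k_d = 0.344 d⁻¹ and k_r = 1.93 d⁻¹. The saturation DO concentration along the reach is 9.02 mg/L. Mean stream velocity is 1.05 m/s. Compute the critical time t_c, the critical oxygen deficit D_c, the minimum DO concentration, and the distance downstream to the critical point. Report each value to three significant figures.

At the critical point dD/dt = 0, so k_d L₀ e^(−k_d t) = k_r D. Substituting D(t) from the Streeter–Phelps equation and solving for t gives
t_c = ln[(k_r/k_d)(1 − D₀(k_r−k_d)/(k_d L₀))] / (k_r−k_d).
Here k_r−k_d = 1.586 d⁻¹ and 1 − D₀(k_r−k_d)/(k_d L₀) = 1 − 4.47×1.586/(0.344×37.9) = 0.4562, so
t_c = ln(5.610 × 0.4562) / 1.586 = 0.9399 / 1.586 = 0.5926 d.
L(t_c) = L₀ e^(−k_d t_c) = 37.9 × 0.8156 = 30.91 mg/L, and at the critical point k_r D_c = k_d L, so D_c = (0.344/1.93) × 30.91 = 5.509 mg/L.
Minimum DO = C_s − D_c = 9.02 − 5.509 = 3.511 mg/L.
x_c = v t_c = 1.05 m/s × 0.5926 d × 86400 s/d = 53760 m ≈ 53.8 km.

t_c ≈ 0.593 d; D_c ≈ 5.51 mg/L; min DO ≈ 3.51 mg/L; x_c ≈ 53.8 km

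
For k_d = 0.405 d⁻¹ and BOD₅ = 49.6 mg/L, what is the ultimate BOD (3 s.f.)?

L₀ ≈ 57.1 mg/L

BOD₅ = L₀(1 − e^(−5k_d)) ⇒ L₀ = BOD₅ / (1 − e^(−5×0.405))
= 49.6 / (1 − 0.1320) = 49.6 / 0.8680 = 57.14 mg/L.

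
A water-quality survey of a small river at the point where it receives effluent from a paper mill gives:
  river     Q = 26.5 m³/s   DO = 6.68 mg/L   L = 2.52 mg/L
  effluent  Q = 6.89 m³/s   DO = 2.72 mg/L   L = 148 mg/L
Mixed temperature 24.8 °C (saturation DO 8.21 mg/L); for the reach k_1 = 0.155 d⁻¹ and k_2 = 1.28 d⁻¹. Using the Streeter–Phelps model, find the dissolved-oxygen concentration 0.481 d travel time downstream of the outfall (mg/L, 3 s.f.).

Mixed DO = (26.5×6.68 + 6.89×2.72)/(26.5+6.89) = 195.8/33.39 = 5.863 mg/L.
Mixed L₀ = (26.5×2.52 + 6.89×148)/(33.39) = 1086/33.39 = 32.54 mg/L.
Initial deficit D₀ = C_s − DO₀ = 8.21 − 5.863 = 2.347 mg/L.
D(0.481) = [0.155×32.54/(1.28−0.155)](e^(−0.155×0.481) − e^(−1.28×0.481)) + 2.347 e^(−1.28×0.481)
= 4.483 × (0.9282 − 0.5403) + 2.347 × 0.5403 = 3.007 mg/L.
DO = 8.21 − 3.007 = 5.203 mg/L.

DO ≈ 5.20 mg/L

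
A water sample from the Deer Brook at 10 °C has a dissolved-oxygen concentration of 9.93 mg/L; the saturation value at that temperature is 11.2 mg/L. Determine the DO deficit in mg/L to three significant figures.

D ≈ 1.27 mg/L

D = C_s − C = 11.2 − 9.93 = 1.27 mg/L.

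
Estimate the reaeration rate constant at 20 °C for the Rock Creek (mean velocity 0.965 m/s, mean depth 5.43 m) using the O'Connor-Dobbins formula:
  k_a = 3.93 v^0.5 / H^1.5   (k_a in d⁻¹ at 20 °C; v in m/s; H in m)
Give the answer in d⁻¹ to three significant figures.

k_a = 3.93 × 0.965^0.5 / 5.43^1.5 = 3.93 × 0.9823 / 12.65 = 0.3051 d⁻¹.

k_a ≈ 0.305 d⁻¹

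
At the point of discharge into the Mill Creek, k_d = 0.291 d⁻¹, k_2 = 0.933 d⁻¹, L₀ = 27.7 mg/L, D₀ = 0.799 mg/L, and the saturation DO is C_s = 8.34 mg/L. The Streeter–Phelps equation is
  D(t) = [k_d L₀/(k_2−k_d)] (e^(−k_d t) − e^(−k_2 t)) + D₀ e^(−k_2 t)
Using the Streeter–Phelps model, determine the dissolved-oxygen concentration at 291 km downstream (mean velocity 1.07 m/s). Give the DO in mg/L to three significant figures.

Travel time t = x/v = 291 km / (1.07 m/s) = 291000 m / 1.07 m/s = 272000 s = 3.148 d.
k_d L₀/(k_2−k_d) = 0.291×27.7/(0.933−0.291) = 8.061/0.6420 = 12.56 mg/L.
e^(−k_d t) = e^(−0.291×3.148) = 0.4001; e^(−k_2 t) = e^(−0.933×3.148) = 0.05303.
D = 12.56 × (0.4001 − 0.05303) + 0.799 × 0.05303 = 4.358 + 0.04237 = 4.400 mg/L.
DO = C_s − D = 8.34 − 4.400 = 3.940 mg/L.

DO ≈ 3.94 mg/L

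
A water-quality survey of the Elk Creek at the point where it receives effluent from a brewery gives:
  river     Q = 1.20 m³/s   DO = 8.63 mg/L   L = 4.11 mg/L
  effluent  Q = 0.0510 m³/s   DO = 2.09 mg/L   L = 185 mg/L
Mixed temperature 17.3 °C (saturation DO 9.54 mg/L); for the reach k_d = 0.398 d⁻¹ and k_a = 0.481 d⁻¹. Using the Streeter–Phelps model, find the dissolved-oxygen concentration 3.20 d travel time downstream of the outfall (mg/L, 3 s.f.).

DO ≈ 5.69 mg/L

Mixed DO = (1.20×8.63 + 0.0510×2.09)/(1.20+0.0510) = 10.46/1.251 = 8.363 mg/L.
Mixed L₀ = (1.20×4.11 + 0.0510×185)/(1.251) = 14.37/1.251 = 11.48 mg/L.
Initial deficit D₀ = C_s − DO₀ = 9.54 − 8.363 = 1.177 mg/L.
D(3.20) = [0.398×11.48/(0.481−0.398)](e^(−0.398×3.20) − e^(−0.481×3.20)) + 1.177 e^(−0.481×3.20)
= 55.07 × (0.2798 − 0.2146) + 1.177 × 0.2146 = 3.847 mg/L.
DO = 9.54 − 3.847 = 5.693 mg/L.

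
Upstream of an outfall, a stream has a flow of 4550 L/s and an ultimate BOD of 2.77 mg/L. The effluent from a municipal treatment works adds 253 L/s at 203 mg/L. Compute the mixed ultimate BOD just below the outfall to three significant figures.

13.3 mg/L

Flow-weighted mixing: C = (Q_r C_r + Q_w C_w)/(Q_r + Q_w)
= (4550×2.77 + 253×203)/(4550 + 253) = 63960/4803 = 13.32 mg/L.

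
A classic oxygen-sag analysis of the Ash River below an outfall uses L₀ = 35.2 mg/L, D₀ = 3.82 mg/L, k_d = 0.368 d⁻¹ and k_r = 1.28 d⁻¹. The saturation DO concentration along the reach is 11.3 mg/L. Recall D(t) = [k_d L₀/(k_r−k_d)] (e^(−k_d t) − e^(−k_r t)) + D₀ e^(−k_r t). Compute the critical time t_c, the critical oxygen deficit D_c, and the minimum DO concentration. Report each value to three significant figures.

With k_r/k_d = 3.478 and 1 − D₀(k_r−k_d)/(k_d L₀) = 0.7311,
t_c = ln(3.478 × 0.7311) / (1.28 − 0.368) = ln(2.543) / 0.9120 = 0.9333/0.9120 = 1.023 d.
L(t_c) = L₀ e^(−k_d t_c) = 35.2 × 0.6862 = 24.15 mg/L, and at the critical point k_r D_c = k_d L, so D_c = (0.368/1.28) × 24.15 = 6.944 mg/L.
Minimum DO = C_s − D_c = 11.3 − 6.944 = 4.356 mg/L.

t_c ≈ 1.02 d; D_c ≈ 6.94 mg/L; min DO ≈ 4.36 mg/L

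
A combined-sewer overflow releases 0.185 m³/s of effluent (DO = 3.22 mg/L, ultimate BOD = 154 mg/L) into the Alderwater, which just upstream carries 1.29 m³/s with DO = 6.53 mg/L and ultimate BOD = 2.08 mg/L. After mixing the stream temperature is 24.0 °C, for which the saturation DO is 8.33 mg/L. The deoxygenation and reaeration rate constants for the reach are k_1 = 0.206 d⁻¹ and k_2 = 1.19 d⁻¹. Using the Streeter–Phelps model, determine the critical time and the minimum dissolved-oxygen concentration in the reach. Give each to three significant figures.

Mixed DO = (1.29×6.53 + 0.185×3.22)/(1.29+0.185) = 9.019/1.475 = 6.115 mg/L.
Mixed L₀ = (1.29×2.08 + 0.185×154)/(1.475) = 31.17/1.475 = 21.13 mg/L.
Initial deficit D₀ = C_s − DO₀ = 8.33 − 6.115 = 2.215 mg/L.
t_c = (1/0.9840) ln[(1.19/0.206)(1 − 2.215×0.9840/(0.206×21.13))] = 1.016 × ln(2.885) = 1.077 d.
D_c = (0.206/1.19) × 21.13 × e^(−0.206×1.077) = 0.1731 × 21.13 × 0.8011 = 2.931 mg/L.
Minimum DO = 8.33 − 2.931 = 5.399 mg/L.

t_c ≈ 1.08 d; minimum DO ≈ 5.40 mg/L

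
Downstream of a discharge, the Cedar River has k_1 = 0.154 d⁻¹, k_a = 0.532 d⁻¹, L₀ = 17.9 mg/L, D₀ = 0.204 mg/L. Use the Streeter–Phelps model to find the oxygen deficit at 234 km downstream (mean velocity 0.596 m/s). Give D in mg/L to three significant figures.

Travel time t = x/v = 234 km / (0.596 m/s) = 234000 m / 0.596 m/s = 392600 s = 4.544 d.
k_1 L₀/(k_a−k_1) = 0.154×17.9/(0.532−0.154) = 2.757/0.3780 = 7.293 mg/L.
e^(−k_1 t) = e^(−0.154×4.544) = 0.4967; e^(−k_a t) = e^(−0.532×4.544) = 0.08914.
D = 7.293 × (0.4967 − 0.08914) + 0.204 × 0.08914 = 2.972 + 0.01819 = 2.990 mg/L.

D ≈ 2.99 mg/L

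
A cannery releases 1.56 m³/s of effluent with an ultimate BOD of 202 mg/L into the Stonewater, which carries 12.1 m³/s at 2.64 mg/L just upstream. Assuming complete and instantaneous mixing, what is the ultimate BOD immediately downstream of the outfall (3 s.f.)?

25.4 mg/L

Flow-weighted mixing: C = (Q_r C_r + Q_w C_w)/(Q_r + Q_w)
= (12.1×2.64 + 1.56×202)/(12.1 + 1.56) = 347.1/13.66 = 25.41 mg/L.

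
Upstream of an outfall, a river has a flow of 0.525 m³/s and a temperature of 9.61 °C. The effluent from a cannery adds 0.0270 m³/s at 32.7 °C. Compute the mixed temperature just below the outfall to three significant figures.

Flow-weighted mixing: C = (Q_r C_r + Q_w C_w)/(Q_r + Q_w)
= (0.525×9.61 + 0.0270×32.7)/(0.525 + 0.0270) = 5.928/0.5520 = 10.74 °C.

10.7 °C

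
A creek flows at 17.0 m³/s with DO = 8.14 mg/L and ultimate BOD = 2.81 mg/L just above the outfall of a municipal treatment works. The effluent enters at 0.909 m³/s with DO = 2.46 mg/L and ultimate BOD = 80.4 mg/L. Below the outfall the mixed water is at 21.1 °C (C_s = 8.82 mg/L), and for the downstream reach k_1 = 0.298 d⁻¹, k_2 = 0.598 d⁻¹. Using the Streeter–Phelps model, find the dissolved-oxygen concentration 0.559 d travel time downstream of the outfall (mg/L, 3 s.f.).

DO ≈ 7.25 mg/L

Mixed DO = (17.0×8.14 + 0.909×2.46)/(17.0+0.909) = 140.6/17.91 = 7.852 mg/L.
Mixed L₀ = (17.0×2.81 + 0.909×80.4)/(17.91) = 120.9/17.91 = 6.748 mg/L.
Initial deficit D₀ = C_s − DO₀ = 8.82 − 7.852 = 0.9683 mg/L.
D(0.559) = [0.298×6.748/(0.598−0.298)](e^(−0.298×0.559) − e^(−0.598×0.559)) + 0.9683 e^(−0.598×0.559)
= 6.703 × (0.8466 − 0.7159) + 0.9683 × 0.7159 = 1.569 mg/L.
DO = 8.82 − 1.569 = 7.251 mg/L.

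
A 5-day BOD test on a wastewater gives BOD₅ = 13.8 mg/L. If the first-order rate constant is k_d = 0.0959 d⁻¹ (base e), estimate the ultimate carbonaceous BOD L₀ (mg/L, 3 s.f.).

BOD₅ = L₀(1 − e^(−5k_d)) ⇒ L₀ = BOD₅ / (1 − e^(−5×0.0959))
= 13.8 / (1 − 0.6191) = 13.8 / 0.3809 = 36.23 mg/L.

L₀ ≈ 36.2 mg/L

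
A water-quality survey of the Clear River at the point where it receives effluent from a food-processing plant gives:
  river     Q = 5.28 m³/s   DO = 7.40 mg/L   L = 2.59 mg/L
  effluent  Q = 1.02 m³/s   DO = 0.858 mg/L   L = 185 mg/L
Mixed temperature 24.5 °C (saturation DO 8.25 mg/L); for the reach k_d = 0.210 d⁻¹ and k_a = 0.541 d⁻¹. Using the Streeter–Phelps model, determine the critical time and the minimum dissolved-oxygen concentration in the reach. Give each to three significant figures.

t_c ≈ 2.56 d; minimum DO ≈ 0.969 mg/L

Mixed DO = (5.28×7.40 + 1.02×0.858)/(5.28+1.02) = 39.95/6.300 = 6.341 mg/L.
Mixed L₀ = (5.28×2.59 + 1.02×185)/(6.300) = 202.4/6.300 = 32.12 mg/L.
Initial deficit D₀ = C_s − DO₀ = 8.25 − 6.341 = 1.909 mg/L.
t_c = (1/0.3310) ln[(0.541/0.210)(1 − 1.909×0.3310/(0.210×32.12))] = 3.021 × ln(2.335) = 2.562 d.
D_c = (0.210/0.541) × 32.12 × e^(−0.210×2.562) = 0.3882 × 32.12 × 0.5839 = 7.281 mg/L.
Minimum DO = 8.25 − 7.281 = 0.9689 mg/L.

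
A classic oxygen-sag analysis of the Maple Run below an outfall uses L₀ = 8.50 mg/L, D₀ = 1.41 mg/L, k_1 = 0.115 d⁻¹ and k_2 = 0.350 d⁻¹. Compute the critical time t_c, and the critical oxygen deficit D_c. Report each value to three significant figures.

With k_2/k_1 = 3.043 and 1 − D₀(k_2−k_1)/(k_1 L₀) = 0.6610,
t_c = ln(3.043 × 0.6610) / (0.350 − 0.115) = ln(2.012) / 0.2350 = 0.6990/0.2350 = 2.975 d.
L(t_c) = L₀ e^(−k_1 t_c) = 8.50 × 0.7103 = 6.037 mg/L, and at the critical point k_2 D_c = k_1 L, so D_c = (0.115/0.350) × 6.037 = 1.984 mg/L.

t_c ≈ 2.97 d; D_c ≈ 1.98 mg/L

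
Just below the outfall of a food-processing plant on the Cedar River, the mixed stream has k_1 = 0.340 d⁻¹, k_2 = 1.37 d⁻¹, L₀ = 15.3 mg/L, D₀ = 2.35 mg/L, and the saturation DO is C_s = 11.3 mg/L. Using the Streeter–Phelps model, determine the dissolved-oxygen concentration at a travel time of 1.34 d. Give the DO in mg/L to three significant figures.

DO ≈ 8.53 mg/L

k_1 L₀/(k_2−k_1) = 0.340×15.3/(1.37−0.340) = 5.202/1.030 = 5.050 mg/L.
e^(−k_1 t) = e^(−0.340×1.340) = 0.6341; e^(−k_2 t) = e^(−1.37×1.340) = 0.1595.
D = 5.050 × (0.6341 − 0.1595) + 2.35 × 0.1595 = 2.397 + 0.3748 = 2.772 mg/L.
DO = C_s − D = 11.3 − 2.772 = 8.528 mg/L.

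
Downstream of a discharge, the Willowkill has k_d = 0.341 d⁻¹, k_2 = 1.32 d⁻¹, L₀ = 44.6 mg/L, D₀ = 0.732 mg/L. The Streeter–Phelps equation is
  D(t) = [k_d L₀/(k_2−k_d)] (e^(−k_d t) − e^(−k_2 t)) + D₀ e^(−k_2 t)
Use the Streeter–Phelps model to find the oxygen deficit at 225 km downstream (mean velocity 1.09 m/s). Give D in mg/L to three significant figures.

D ≈ 6.25 mg/L

Travel time t = x/v = 225 km / (1.09 m/s) = 225000 m / 1.09 m/s = 206400 s = 2.389 d.
k_d L₀/(k_2−k_d) = 0.341×44.6/(1.32−0.341) = 15.21/0.9790 = 15.53 mg/L.
e^(−k_d t) = e^(−0.341×2.389) = 0.4428; e^(−k_2 t) = e^(−1.32×2.389) = 0.04270.
D = 15.53 × (0.4428 − 0.04270) + 0.732 × 0.04270 = 6.215 + 0.03125 = 6.246 mg/L.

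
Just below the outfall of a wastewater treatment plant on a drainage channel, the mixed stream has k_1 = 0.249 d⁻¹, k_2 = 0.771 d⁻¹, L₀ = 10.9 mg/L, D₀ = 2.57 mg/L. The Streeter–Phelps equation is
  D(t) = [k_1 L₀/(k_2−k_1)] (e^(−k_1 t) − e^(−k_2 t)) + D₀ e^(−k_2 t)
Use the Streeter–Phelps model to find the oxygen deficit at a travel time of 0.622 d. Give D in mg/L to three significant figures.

k_1 L₀/(k_2−k_1) = 0.249×10.9/(0.771−0.249) = 2.714/0.5220 = 5.199 mg/L.
e^(−k_1 t) = e^(−0.249×0.6220) = 0.8565; e^(−k_2 t) = e^(−0.771×0.6220) = 0.6191.
D = 5.199 × (0.8565 − 0.6191) + 2.57 × 0.6191 = 1.235 + 1.591 = 2.826 mg/L.

D ≈ 2.83 mg/L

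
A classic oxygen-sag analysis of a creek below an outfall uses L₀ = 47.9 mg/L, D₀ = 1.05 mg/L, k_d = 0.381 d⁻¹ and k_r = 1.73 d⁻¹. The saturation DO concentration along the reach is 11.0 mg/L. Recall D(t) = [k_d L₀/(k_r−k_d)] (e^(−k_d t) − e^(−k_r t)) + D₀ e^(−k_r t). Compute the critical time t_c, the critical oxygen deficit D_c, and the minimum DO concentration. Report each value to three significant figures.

At the critical point dD/dt = 0, so k_d L₀ e^(−k_d t) = k_r D. Substituting D(t) from the Streeter–Phelps equation and solving for t gives
t_c = ln[(k_r/k_d)(1 − D₀(k_r−k_d)/(k_d L₀))] / (k_r−k_d).
Here k_r−k_d = 1.349 d⁻¹ and 1 − D₀(k_r−k_d)/(k_d L₀) = 1 − 1.05×1.349/(0.381×47.9) = 0.9224, so
t_c = ln(4.541 × 0.9224) / 1.349 = 1.432 / 1.349 = 1.062 d.
L(t_c) = L₀ e^(−k_d t_c) = 47.9 × 0.6673 = 31.96 mg/L, and at the critical point k_r D_c = k_d L, so D_c = (0.381/1.73) × 31.96 = 7.039 mg/L.
Minimum DO = C_s − D_c = 11.0 − 7.039 = 3.961 mg/L.

t_c ≈ 1.06 d; D_c ≈ 7.04 mg/L; min DO ≈ 3.96 mg/L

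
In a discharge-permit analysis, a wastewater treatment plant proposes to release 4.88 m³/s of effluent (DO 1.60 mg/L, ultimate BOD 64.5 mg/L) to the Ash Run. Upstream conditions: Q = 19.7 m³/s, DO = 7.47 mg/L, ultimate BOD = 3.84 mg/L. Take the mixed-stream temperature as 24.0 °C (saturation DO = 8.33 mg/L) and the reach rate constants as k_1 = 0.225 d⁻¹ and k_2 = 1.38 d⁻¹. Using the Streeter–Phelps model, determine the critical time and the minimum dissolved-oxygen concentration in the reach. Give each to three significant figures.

Mixed DO = (19.7×7.47 + 4.88×1.60)/(19.7+4.88) = 155.0/24.58 = 6.305 mg/L.
Mixed L₀ = (19.7×3.84 + 4.88×64.5)/(24.58) = 390.4/24.58 = 15.88 mg/L.
Initial deficit D₀ = C_s − DO₀ = 8.33 − 6.305 = 2.025 mg/L.
t_c = (1/1.155) ln[(1.38/0.225)(1 − 2.025×1.155/(0.225×15.88))] = 0.8658 × ln(2.118) = 0.6500 d.
D_c = (0.225/1.38) × 15.88 × e^(−0.225×0.6500) = 0.1630 × 15.88 × 0.8640 = 2.237 mg/L.
Minimum DO = 8.33 − 2.237 = 6.093 mg/L.

t_c ≈ 0.650 d; minimum DO ≈ 6.09 mg/L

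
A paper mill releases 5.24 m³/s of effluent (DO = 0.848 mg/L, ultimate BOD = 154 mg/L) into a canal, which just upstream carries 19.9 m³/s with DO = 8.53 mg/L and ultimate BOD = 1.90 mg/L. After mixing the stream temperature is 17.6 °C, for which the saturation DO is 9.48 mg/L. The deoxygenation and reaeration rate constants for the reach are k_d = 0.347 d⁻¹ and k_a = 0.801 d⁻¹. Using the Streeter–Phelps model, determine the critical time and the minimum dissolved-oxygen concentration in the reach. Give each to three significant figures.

t_c ≈ 1.61 d; minimum DO ≈ 1.16 mg/L

Mixed DO = (19.9×8.53 + 5.24×0.848)/(19.9+5.24) = 174.2/25.14 = 6.929 mg/L.
Mixed L₀ = (19.9×1.90 + 5.24×154)/(25.14) = 844.8/25.14 = 33.60 mg/L.
Initial deficit D₀ = C_s − DO₀ = 9.48 − 6.929 = 2.551 mg/L.
t_c = (1/0.4540) ln[(0.801/0.347)(1 − 2.551×0.4540/(0.347×33.60))] = 2.203 × ln(2.079) = 1.612 d.
D_c = (0.347/0.801) × 33.60 × e^(−0.347×1.612) = 0.4332 × 33.60 × 0.5715 = 8.320 mg/L.
Minimum DO = 9.48 − 8.320 = 1.160 mg/L.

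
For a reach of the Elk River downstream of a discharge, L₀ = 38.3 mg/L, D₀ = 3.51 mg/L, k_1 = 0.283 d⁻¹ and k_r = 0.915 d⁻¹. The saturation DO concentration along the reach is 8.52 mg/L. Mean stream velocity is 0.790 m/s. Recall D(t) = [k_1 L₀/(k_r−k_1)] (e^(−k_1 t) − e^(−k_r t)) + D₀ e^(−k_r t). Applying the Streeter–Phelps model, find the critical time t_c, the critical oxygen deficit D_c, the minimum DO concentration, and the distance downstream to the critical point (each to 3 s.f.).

t_c ≈ 1.49 d; D_c ≈ 7.76 mg/L; min DO ≈ 0.760 mg/L; x_c ≈ 102 km

With k_r/k_1 = 3.233 and 1 − D₀(k_r−k_1)/(k_1 L₀) = 0.7953,
t_c = ln(3.233 × 0.7953) / (0.915 − 0.283) = ln(2.571) / 0.6320 = 0.9445/0.6320 = 1.494 d.
D_c = (k_1/k_r) L₀ e^(−k_1 t_c) = (0.283/0.915) × 38.3 × e^(−0.283×1.494) = 0.3093 × 38.3 × 0.6551 = 7.760 mg/L.
Minimum DO = C_s − D_c = 8.52 − 7.760 = 0.7595 mg/L.
x_c = v t_c = 0.790 m/s × 1.494 d × 86400 s/d = 102000 m ≈ 102 km.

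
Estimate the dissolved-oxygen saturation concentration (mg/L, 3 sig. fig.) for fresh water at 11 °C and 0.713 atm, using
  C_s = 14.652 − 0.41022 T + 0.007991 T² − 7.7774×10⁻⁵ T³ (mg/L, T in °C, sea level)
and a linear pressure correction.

C_s ≈ 7.85 mg/L

At sea level: C_s = 14.652 − 0.41022×11 + 0.007991×11² − 7.7774×10⁻⁵×11³ = 11.00 mg/L.
Pressure correction: C_s' = 11.00 × 0.713 = 7.845 mg/L.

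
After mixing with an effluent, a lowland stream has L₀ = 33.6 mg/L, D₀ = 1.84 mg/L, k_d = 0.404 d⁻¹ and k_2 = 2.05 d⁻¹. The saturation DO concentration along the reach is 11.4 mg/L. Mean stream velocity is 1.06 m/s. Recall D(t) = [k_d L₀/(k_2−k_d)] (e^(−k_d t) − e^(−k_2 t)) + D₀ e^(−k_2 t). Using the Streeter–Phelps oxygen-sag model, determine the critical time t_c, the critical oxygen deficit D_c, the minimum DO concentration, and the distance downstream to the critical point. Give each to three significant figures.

t_c = [1/(k_2−k_d)] ln[(k_2/k_d)(1 − D₀(k_2−k_d)/(k_d L₀))]
= [1/(2.05−0.404)] ln[(2.05/0.404)(1 − 1.84×1.646/(0.404×33.6))]
= (1/1.646) ln[5.074 × 0.7769] = 0.6075 × ln(3.942) = 0.6075 × 1.372 = 0.8334 d.
L(t_c) = L₀ e^(−k_d t_c) = 33.6 × 0.7141 = 24.00 mg/L, and at the critical point k_2 D_c = k_d L, so D_c = (0.404/2.05) × 24.00 = 4.729 mg/L.
Minimum DO = C_s − D_c = 11.4 − 4.729 = 6.671 mg/L.
x_c = v t_c = 1.06 m/s × 0.8334 d × 86400 s/d = 76320 m ≈ 76.3 km.

t_c ≈ 0.833 d; D_c ≈ 4.73 mg/L; min DO ≈ 6.67 mg/L; x_c ≈ 76.3 km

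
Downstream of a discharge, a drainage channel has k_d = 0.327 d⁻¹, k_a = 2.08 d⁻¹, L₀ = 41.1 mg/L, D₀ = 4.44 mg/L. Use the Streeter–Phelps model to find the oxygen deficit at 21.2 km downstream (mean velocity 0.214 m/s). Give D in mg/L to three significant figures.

Travel time t = x/v = 21.2 km / (0.214 m/s) = 21200 m / 0.214 m/s = 99070 s = 1.147 d.
k_d L₀/(k_a−k_d) = 0.327×41.1/(2.08−0.327) = 13.44/1.753 = 7.667 mg/L.
e^(−k_d t) = e^(−0.327×1.147) = 0.6873; e^(−k_a t) = e^(−2.08×1.147) = 0.09210.
D = 7.667 × (0.6873 − 0.09210) + 4.44 × 0.09210 = 4.563 + 0.4089 = 4.972 mg/L.

D ≈ 4.97 mg/L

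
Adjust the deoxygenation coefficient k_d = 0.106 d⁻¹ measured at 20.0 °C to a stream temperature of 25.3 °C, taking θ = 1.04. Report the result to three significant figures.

k_d(T₂) = k_d(T₁) · θ^(T₂−T₁) = 0.106 × 1.04^(25.3−20.0)
= 0.106 × 1.04^5.30 = 0.106 × 1.231 = 0.1305 d⁻¹.

k_d ≈ 0.130 d⁻¹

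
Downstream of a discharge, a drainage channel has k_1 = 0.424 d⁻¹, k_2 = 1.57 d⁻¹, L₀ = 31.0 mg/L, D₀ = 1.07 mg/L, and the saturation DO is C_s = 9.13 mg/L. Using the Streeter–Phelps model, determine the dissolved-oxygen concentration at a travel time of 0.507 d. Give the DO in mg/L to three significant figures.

k_1 L₀/(k_2−k_1) = 0.424×31.0/(1.57−0.424) = 13.14/1.146 = 11.47 mg/L.
e^(−k_1 t) = e^(−0.424×0.5070) = 0.8066; e^(−k_2 t) = e^(−1.57×0.5070) = 0.4511.
D = 11.47 × (0.8066 − 0.4511) + 1.07 × 0.4511 = 4.077 + 0.4827 = 4.559 mg/L.
DO = C_s − D = 9.13 − 4.559 = 4.571 mg/L.

DO ≈ 4.57 mg/L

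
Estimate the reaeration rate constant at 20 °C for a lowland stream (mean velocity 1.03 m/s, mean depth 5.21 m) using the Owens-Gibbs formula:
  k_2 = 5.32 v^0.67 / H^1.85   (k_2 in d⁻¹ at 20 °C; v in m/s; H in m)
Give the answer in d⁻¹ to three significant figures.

k_2 ≈ 0.256 d⁻¹

k_2 = 5.32 × 1.03^0.67 / 5.21^1.85 = 5.32 × 1.020 / 21.19 = 0.2561 d⁻¹.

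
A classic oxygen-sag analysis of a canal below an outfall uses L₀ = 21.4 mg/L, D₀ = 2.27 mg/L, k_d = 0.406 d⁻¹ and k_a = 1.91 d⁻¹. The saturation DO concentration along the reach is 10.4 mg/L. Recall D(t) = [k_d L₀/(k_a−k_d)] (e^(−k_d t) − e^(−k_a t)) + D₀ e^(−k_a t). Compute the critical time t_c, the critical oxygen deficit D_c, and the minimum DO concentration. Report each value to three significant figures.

t_c ≈ 0.698 d; D_c ≈ 3.43 mg/L; min DO ≈ 6.97 mg/L

With k_a/k_d = 4.704 and 1 − D₀(k_a−k_d)/(k_d L₀) = 0.6071,
t_c = ln(4.704 × 0.6071) / (1.91 − 0.406) = ln(2.856) / 1.504 = 1.049/1.504 = 0.6977 d.
D_c = (k_d/k_a) L₀ e^(−k_d t_c) = (0.406/1.91) × 21.4 × e^(−0.406×0.6977) = 0.2126 × 21.4 × 0.7533 = 3.427 mg/L.
Minimum DO = C_s − D_c = 10.4 − 3.427 = 6.973 mg/L.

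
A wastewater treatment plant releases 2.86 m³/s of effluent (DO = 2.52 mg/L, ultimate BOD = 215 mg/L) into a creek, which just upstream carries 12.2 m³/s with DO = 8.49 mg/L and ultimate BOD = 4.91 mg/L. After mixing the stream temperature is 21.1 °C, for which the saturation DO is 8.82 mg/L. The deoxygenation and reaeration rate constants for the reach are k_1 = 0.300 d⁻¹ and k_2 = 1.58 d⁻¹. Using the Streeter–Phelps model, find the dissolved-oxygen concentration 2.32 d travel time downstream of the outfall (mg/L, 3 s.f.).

DO ≈ 3.82 mg/L

Mixed DO = (12.2×8.49 + 2.86×2.52)/(12.2+2.86) = 110.8/15.06 = 7.356 mg/L.
Mixed L₀ = (12.2×4.91 + 2.86×215)/(15.06) = 674.8/15.06 = 44.81 mg/L.
Initial deficit D₀ = C_s − DO₀ = 8.82 − 7.356 = 1.464 mg/L.
D(2.32) = [0.300×44.81/(1.58−0.300)](e^(−0.300×2.32) − e^(−1.58×2.32)) + 1.464 e^(−1.58×2.32)
= 10.50 × (0.4986 − 0.02559) + 1.464 × 0.02559 = 5.005 mg/L.
DO = 8.82 − 5.005 = 3.815 mg/L.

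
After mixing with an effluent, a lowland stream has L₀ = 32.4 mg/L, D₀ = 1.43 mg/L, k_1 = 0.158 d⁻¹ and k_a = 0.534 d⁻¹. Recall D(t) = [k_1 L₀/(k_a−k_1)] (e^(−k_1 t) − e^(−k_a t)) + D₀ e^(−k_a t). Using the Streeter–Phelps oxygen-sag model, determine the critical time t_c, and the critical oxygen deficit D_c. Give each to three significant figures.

t_c ≈ 2.94 d; D_c ≈ 6.02 mg/L

With k_a/k_1 = 3.380 and 1 − D₀(k_a−k_1)/(k_1 L₀) = 0.8950,
t_c = ln(3.380 × 0.8950) / (0.534 − 0.158) = ln(3.025) / 0.3760 = 1.107/0.3760 = 2.944 d.
L(t_c) = L₀ e^(−k_1 t_c) = 32.4 × 0.6281 = 20.35 mg/L, and at the critical point k_a D_c = k_1 L, so D_c = (0.158/0.534) × 20.35 = 6.021 mg/L.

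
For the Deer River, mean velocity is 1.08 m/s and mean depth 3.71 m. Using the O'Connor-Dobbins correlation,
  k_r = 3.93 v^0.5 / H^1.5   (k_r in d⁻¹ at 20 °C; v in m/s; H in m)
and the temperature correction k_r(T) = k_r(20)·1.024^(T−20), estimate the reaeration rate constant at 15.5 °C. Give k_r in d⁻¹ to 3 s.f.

k_r(20) = 3.93 × 1.08^0.5 / 3.71^1.5 = 3.93 × 1.039 / 7.146 = 0.5715 d⁻¹.
k_r(15.5) = 0.5715 × 1.024^(15.5−20) = 0.5715 × 0.8988 = 0.5137 d⁻¹.

k_r ≈ 0.514 d⁻¹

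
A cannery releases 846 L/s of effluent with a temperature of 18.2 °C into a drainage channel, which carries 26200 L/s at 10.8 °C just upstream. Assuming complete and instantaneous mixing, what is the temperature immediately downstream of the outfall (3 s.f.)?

Flow-weighted mixing: C = (Q_r C_r + Q_w C_w)/(Q_r + Q_w)
= (26200×10.8 + 846×18.2)/(26200 + 846) = 298400/27050 = 11.03 °C.

11.0 °C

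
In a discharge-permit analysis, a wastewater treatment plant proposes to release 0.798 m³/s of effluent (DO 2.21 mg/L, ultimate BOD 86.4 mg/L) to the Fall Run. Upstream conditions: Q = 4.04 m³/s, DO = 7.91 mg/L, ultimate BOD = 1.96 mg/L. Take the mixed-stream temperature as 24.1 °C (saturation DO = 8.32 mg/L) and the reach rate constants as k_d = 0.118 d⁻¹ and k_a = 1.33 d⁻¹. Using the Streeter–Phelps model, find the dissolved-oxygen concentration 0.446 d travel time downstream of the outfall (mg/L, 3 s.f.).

Mixed DO = (4.04×7.91 + 0.798×2.21)/(4.04+0.798) = 33.72/4.838 = 6.970 mg/L.
Mixed L₀ = (4.04×1.96 + 0.798×86.4)/(4.838) = 76.87/4.838 = 15.89 mg/L.
Initial deficit D₀ = C_s − DO₀ = 8.32 − 6.970 = 1.350 mg/L.
D(0.446) = [0.118×15.89/(1.33−0.118)](e^(−0.118×0.446) − e^(−1.33×0.446)) + 1.350 e^(−1.33×0.446)
= 1.547 × (0.9487 − 0.5526) + 1.350 × 0.5526 = 1.359 mg/L.
DO = 8.32 − 1.359 = 6.961 mg/L.

DO ≈ 6.96 mg/L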